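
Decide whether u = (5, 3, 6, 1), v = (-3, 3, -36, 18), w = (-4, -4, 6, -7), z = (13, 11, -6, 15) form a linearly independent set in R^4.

linearly dependent

Row-reduce the matrix whose columns are u, v, w, z.
The reduction yields 2 nonzero rows, so the rank is 2.
Since rank 2 < 4, the set is linearly dependent.
Indeed 3u + v + 3w = 0.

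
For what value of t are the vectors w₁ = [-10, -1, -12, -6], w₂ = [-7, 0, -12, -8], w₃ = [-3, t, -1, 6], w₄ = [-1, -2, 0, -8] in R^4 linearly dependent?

Dependence holds iff the 4×4 matrix [w₁ w₂ w₃ w₄] is singular.
Expanding, det = 312*t - 52.
Setting this to zero gives t = 1/6.

t = 1/6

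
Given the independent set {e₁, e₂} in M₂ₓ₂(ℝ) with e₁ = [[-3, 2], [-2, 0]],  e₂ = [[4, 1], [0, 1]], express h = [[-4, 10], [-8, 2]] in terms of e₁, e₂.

h = 4e₁ + 2e₂

Identify each element with its coordinate vector in ℝ⁴ via {E₁₁, E₁₂, E₂₁, E₂₂}.
Set up the augmented matrix [e₁ | e₂ | h] and row-reduce.
Row-reducing the augmented matrix gives the unique coefficients (a₁, a₂) = (4, 2).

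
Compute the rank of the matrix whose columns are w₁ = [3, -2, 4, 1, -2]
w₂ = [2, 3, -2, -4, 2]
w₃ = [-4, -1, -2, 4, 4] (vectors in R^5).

rank 3

Row-reduce the 3×5 matrix with these as rows.
There are 3 pivot columns, so rank = 3.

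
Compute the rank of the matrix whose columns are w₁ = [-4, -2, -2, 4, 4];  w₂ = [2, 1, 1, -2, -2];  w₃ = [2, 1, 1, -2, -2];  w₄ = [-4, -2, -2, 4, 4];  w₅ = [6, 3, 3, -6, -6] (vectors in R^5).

Put the 5×5 matrix [w₁|w₂|w₃|w₄|w₅] into echelon form.
Exactly 1 pivot survives; hence the rank is 1.

1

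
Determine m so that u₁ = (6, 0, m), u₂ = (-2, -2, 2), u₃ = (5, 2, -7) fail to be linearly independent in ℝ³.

m = -10

Place the vectors as rows of a 3×3 matrix; dependence ⇔ determinant zero.
Expanding, det = 6*m + 60.
Setting this to zero gives m = -10.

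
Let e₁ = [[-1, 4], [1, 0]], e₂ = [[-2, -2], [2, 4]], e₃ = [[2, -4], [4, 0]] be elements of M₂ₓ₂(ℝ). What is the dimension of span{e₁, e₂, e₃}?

3

Pass to coordinate vectors with respect to the basis {E₁₁, E₁₂, E₂₁, E₂₂}.
Apply Gaussian elimination to the matrix whose rows are e₁, e₂, e₃.
Reduction leaves 3 leading entries, giving rank 3.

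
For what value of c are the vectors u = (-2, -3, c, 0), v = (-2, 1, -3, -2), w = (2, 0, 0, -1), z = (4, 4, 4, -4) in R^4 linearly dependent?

c = -7

The vectors are dependent exactly when the determinant of the matrix with rows u, v, w, z vanishes.
The determinant works out to -20*c - 140.
This vanishes exactly when c = -7.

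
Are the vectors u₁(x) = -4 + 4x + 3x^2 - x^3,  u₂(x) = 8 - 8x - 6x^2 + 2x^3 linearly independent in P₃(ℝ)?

Write each element as a coordinate vector in ℝ⁴ using {1, x, …, x^3}.
One vector is a scalar multiple of another, so the set is dependent.

linearly dependent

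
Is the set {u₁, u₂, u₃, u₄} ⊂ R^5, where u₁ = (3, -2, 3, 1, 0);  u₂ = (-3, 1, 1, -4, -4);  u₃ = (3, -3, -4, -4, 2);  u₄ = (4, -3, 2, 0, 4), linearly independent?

Row-reduce the matrix whose columns are u₁, u₂, u₃, u₄.
The reduction yields 4 nonzero rows, so the rank is 4.
Since rank = 4 (the number of vectors), the set is linearly independent.

linearly independent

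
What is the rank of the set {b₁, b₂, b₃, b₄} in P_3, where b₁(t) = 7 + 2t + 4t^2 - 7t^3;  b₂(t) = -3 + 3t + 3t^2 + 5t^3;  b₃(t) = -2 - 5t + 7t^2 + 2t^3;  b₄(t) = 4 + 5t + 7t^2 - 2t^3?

Pass to coordinate vectors with respect to the basis {1, t, …, t^3}.
Apply Gaussian elimination to the matrix whose rows are b₁, b₂, b₃, b₄.
Exactly 3 pivots survive; hence the rank is 3.

rank 3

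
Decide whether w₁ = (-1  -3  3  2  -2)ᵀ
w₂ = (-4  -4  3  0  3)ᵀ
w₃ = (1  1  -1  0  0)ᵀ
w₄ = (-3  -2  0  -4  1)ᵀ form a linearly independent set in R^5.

Row-reduce the matrix whose columns are w₁, w₂, w₃, w₄.
The reduction yields 4 nonzero rows, so the rank is 4.
Since rank = 4 (the number of vectors), the set is linearly independent.

linearly independent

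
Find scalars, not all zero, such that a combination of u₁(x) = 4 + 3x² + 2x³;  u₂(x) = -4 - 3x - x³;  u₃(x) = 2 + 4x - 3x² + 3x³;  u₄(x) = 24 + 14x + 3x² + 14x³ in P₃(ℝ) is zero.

3u₁ - 2u₂ + 2u₃ - u₄ = 0

Pass to coordinate vectors relative to the basis {1, x, …, x³}.
Write the vectors as columns of a matrix and find a nonzero vector in its null space.
One solution (up to scaling) is (3, -2, 2, -1).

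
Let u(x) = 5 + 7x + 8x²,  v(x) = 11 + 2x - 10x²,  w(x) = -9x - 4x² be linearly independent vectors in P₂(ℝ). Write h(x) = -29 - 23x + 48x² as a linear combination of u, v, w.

h = 3u - 4v + 4w

Take coordinate vectors relative to {1, x, x²}.
Write h = c₁u + … + c₃w and equate components.
Row-reducing the augmented matrix gives the unique coefficients (c₁, c₂, c₃) = (3, -4, 4).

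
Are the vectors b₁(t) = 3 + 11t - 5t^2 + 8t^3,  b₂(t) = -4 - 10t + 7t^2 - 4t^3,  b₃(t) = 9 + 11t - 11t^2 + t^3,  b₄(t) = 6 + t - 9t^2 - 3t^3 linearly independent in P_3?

linearly independent

Write each element as a coordinate vector in ℝ⁴ using {1, t, …, t^3}.
Row-reduce the matrix whose columns are b₁, b₂, b₃, b₄.
The reduction yields 4 nonzero rows, so the rank is 4.
Since rank = 4 (the number of vectors), the set is linearly independent.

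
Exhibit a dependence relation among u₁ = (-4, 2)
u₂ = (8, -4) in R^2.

2u₁ + u₂ = 0

Write the vectors as columns of a matrix and find a nonzero vector in its null space.
The free variable yields coefficients (2, 1) (any nonzero multiple also works).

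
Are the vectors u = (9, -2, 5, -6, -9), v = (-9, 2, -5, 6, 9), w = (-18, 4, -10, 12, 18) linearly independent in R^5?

linearly dependent

Place the vectors as rows of a 3×5 matrix and reduce to echelon form.
The reduction yields 1 nonzero row, so the rank is 1.
Since rank 1 < 3, the set is linearly dependent.
Indeed u + v = 0.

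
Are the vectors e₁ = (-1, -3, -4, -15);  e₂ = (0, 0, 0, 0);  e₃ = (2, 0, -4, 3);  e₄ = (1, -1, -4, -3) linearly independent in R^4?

linearly dependent

One of the vectors is the zero vector, so the set is linearly dependent.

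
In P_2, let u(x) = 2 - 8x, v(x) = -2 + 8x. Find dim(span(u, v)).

dim = 1

Pass to coordinate vectors with respect to the basis {1, x, x²}.
Put the 3×2 matrix [u|v] into echelon form.
Exactly 1 pivot survives; hence the rank is 1.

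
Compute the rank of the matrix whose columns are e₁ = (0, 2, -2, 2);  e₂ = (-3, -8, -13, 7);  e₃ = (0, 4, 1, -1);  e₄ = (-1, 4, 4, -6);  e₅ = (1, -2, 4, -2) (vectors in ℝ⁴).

3

Apply Gaussian elimination to the matrix whose rows are e₁, e₂, e₃, e₄, e₅.
There are 3 pivot columns, so rank = 3.
(With 5 elements in a 4-dimensional space the rank is at most 4.)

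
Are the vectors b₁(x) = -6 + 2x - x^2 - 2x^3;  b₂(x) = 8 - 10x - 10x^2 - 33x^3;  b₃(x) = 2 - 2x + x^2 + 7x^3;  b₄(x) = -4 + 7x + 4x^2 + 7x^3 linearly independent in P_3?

Write each element as a coordinate vector in ℝ⁴ using {1, x, …, x^3}.
Form the 4×4 matrix with these as columns; its determinant is 0.
A zero determinant means the columns are linearly dependent.
Indeed b₁ + b₂ + 3b₃ + 2b₄ = 0.

linearly dependent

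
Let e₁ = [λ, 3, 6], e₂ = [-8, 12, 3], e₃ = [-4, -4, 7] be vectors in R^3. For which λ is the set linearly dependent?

The set is linearly dependent precisely when det[e₁; e₂; e₃] = 0.
Expanding, det = 96*λ + 612.
Solving 96*λ + 612 = 0 yields λ = -51/8.

λ = -51/8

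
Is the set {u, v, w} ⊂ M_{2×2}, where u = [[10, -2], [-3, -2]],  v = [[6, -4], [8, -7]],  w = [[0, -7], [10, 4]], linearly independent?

Write each element as a coordinate vector in ℝ⁴ using {E₁₁, E₁₂, E₂₁, E₂₂}.
Row-reduce the matrix whose columns are u, v, w.
The reduction yields 3 nonzero rows, so the rank is 3.
Since rank = 3 (the number of vectors), the set is linearly independent.

linearly independent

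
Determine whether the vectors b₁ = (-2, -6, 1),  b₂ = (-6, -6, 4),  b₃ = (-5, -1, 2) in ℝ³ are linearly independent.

linearly independent

Row-reduce the matrix whose columns are b₁, b₂, b₃.
The reduction yields 3 nonzero rows, so the rank is 3.
Since rank = 3 (the number of vectors), the set is linearly independent.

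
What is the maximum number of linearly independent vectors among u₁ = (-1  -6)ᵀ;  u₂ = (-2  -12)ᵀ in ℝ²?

1

Apply Gaussian elimination to the matrix whose rows are u₁, u₂.
The echelon form has 1 nonzero row, so the rank is 1.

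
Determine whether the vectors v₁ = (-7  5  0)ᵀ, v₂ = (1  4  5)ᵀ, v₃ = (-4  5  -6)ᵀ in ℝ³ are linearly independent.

Form the 3×3 matrix with these as columns; its determinant is 273.
A nonzero determinant means the columns are linearly independent.

linearly independent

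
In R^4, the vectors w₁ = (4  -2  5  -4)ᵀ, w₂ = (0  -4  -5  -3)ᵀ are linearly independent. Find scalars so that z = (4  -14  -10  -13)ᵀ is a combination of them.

z = w₁ + 3w₂

Solve the system with w₁, w₂ as columns and z as the right-hand side.
The system has the unique solution (a₁, a₂) = (1, 3).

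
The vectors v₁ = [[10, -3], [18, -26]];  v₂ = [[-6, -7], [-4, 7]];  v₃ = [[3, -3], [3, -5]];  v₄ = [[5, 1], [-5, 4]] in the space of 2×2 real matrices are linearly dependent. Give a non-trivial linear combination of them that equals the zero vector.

Take coordinates with respect to {E₁₁, E₁₂, E₂₁, E₂₂}.
Set up α₁v₁ + … + α₄v₄ = 0 and solve the homogeneous system.
A generator of the null space is (1, 1, -3, 1).

v₁ + v₂ - 3v₃ + v₄ = 0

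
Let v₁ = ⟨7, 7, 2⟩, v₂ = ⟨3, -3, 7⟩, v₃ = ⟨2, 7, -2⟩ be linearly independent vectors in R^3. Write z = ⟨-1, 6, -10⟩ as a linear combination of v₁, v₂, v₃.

z = v₁ - 2v₂ - v₃

Write z = α₁v₁ + … + α₃v₃ and equate components.
The system has the unique solution (α₁, α₂, α₃) = (1, -2, -1).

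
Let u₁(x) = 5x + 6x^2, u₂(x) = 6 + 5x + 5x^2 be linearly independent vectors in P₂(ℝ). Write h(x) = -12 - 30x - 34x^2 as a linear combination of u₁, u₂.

h = -4u₁ - 2u₂

Take coordinate vectors relative to {1, x, x^2}.
Write h = a₁u₁ + a₂u₂ and equate components.
Row-reducing the augmented matrix gives the unique coefficients (a₁, a₂) = (-4, -2).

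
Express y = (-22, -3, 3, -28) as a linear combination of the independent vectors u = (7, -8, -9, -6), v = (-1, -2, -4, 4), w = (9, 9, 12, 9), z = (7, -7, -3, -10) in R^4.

Write y = a₁u + … + a₄z and equate components.
The system has the unique solution (a₁, …, a₄) = (-2, -3, -2, 1).

y = -2u - 3v - 2w + z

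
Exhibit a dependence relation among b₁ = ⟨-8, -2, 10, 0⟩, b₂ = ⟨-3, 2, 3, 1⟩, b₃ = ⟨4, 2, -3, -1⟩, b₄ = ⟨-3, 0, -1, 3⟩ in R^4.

b₁ - b₂ + 2b₃ + b₄ = 0

Solve the homogeneous system with b₁, b₂, b₃, b₄ as columns by row-reducing the coefficient matrix.
One solution (up to scaling) is (1, -1, 2, 1).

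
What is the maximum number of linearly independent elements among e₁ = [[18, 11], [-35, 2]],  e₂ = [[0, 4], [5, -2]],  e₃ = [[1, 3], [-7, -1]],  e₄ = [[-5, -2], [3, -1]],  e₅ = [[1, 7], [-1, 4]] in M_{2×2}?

4

Use coordinates relative to {E₁₁, E₁₂, E₂₁, E₂₂}.
Put the 4×5 matrix [e₁|e₂|e₃|e₄|e₅] into echelon form.
Reduction leaves 4 leading entries, giving rank 4.
(With 5 elements in a 4-dimensional space the rank is at most 4.)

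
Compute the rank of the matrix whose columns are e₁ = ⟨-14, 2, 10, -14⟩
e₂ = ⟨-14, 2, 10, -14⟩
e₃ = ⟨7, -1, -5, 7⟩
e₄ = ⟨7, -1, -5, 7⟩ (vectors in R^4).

rank 1

Form the matrix with e₁, e₂, e₃, e₄ as columns and reduce.
There is 1 pivot column, so rank = 1.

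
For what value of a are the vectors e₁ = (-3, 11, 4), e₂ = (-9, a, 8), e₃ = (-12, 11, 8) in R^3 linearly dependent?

a = 33/2

Place the vectors as rows of a 3×3 matrix; dependence ⇔ determinant zero.
The determinant works out to 24*a - 396.
Solving 24*a - 396 = 0 yields a = 33/2.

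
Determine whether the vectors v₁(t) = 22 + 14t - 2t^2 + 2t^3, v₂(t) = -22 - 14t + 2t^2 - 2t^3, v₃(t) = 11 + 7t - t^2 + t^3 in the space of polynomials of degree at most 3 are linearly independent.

Write each element as a coordinate vector in ℝ⁴ using {1, t, …, t^3}.
Row-reduce the matrix whose columns are v₁, v₂, v₃.
The reduction yields 1 nonzero row, so the rank is 1.
Since rank 1 < 3, the set is linearly dependent.

linearly dependent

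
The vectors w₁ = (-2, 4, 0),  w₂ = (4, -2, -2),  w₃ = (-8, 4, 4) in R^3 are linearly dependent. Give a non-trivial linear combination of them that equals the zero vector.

2w₂ + w₃ = 0

Write the vectors as columns of a matrix and find a nonzero vector in its null space.
One solution (up to scaling) is (0, 2, 1).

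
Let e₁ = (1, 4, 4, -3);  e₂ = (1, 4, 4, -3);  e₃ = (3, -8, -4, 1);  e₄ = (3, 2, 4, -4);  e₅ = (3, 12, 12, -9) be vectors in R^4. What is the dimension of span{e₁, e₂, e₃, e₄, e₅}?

Apply Gaussian elimination to the matrix whose rows are e₁, e₂, e₃, e₄, e₅.
There are 2 pivot columns, so rank = 2.
(With 5 elements in a 4-dimensional space the rank is at most 4.)

dim = 2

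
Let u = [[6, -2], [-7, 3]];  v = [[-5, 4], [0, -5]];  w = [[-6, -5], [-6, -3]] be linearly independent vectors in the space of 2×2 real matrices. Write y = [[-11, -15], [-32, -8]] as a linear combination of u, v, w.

Work in coordinates with respect to the standard basis {E₁₁, E₁₂, E₂₁, E₂₂}.
Set up the augmented matrix [u | v | w | y] and row-reduce.
The system has the unique solution (c₁, c₂, c₃) = (2, 1, 3).

y = 2u + v + 3w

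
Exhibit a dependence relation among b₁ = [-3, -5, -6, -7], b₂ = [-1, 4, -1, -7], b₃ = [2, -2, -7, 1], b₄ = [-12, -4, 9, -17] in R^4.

Write the vectors as columns of a matrix and find a nonzero vector in its null space.
A generator of the null space is (2, 0, -3, -1).

2b₁ - 3b₃ - b₄ = 0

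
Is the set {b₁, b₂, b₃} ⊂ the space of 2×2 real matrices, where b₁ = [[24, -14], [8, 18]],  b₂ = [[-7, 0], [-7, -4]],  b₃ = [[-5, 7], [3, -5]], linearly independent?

Write each element as a coordinate vector in ℝ⁴ using {E₁₁, E₁₂, E₂₁, E₂₂}.
Place the vectors as rows of a 3×4 matrix and reduce to echelon form.
The reduction yields 2 nonzero rows, so the rank is 2.
Since rank 2 < 3, the set is linearly dependent.

linearly dependent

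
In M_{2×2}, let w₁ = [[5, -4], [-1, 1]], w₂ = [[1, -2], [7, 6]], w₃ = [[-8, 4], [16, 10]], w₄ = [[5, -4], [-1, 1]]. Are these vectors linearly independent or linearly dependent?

Write each element as a coordinate vector in ℝ⁴ using {E₁₁, E₁₂, E₂₁, E₂₂}.
Two of the vectors are equal, giving an immediate dependence.

linearly dependent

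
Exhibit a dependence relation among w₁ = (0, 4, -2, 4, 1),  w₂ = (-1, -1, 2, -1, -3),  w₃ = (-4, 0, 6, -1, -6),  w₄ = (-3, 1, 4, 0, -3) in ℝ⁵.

w₂ - w₃ + w₄ = 0

Set up α₁w₁ + … + α₄w₄ = 0 and solve the homogeneous system.
One solution (up to scaling) is (0, 1, -1, 1).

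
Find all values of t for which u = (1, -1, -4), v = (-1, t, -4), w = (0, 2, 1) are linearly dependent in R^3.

Dependence holds iff the 3×3 matrix [u v w] is singular.
Cofactor expansion gives det = t + 15.
Solving t + 15 = 0 yields t = -15.

t = -15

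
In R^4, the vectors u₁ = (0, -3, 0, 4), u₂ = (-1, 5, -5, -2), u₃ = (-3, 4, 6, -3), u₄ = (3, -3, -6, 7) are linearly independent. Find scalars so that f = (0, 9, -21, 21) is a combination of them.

f = 2u₁ + 3u₂ + 3u₃ + 4u₄

Since u₁, u₂, u₃, u₄ are independent, the coefficients expressing f are uniquely determined by a linear system.
Back-substitution yields (α₁, …, α₄) = (2, 3, 3, 4).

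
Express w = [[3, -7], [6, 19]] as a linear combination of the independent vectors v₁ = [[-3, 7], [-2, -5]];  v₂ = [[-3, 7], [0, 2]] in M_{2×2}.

w = -3v₁ + 2v₂

Take coordinate vectors relative to {E₁₁, E₁₂, E₂₁, E₂₂}.
Since v₁, v₂ are independent, the coefficients expressing w are uniquely determined by a linear system.
Back-substitution yields (a₁, a₂) = (-3, 2).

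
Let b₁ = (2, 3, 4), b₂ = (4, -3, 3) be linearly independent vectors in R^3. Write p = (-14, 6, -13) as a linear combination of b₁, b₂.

p = -b₁ - 3b₂

Solve the system with b₁, b₂ as columns and p as the right-hand side.
The system has the unique solution (α₁, α₂) = (-1, -3).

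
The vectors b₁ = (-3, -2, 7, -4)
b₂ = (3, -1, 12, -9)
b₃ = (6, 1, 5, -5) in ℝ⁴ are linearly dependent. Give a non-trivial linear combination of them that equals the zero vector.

b₁ - b₂ + b₃ = 0

Set up α₁b₁ + … + α₃b₃ = 0 and solve the homogeneous system.
One solution (up to scaling) is (1, -1, 1).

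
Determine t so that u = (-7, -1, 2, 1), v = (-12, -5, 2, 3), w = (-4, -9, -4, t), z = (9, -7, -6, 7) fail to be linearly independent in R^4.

t = -39

The set is linearly dependent precisely when det[u; v; w; z] = 0.
The determinant works out to -4*t - 156.
Solving -4*t - 156 = 0 yields t = -39.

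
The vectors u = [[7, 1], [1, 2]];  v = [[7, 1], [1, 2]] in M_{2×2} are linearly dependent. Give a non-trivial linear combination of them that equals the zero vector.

u - v = 0

Take coordinates with respect to {E₁₁, E₁₂, E₂₁, E₂₂}.
Set up α₁u + α₂v = 0 and solve the homogeneous system.
A generator of the null space is (1, -1).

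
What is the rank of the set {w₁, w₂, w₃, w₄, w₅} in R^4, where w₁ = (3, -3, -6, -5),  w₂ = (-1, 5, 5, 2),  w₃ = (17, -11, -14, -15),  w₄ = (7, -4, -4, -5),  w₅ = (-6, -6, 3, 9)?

3

Apply Gaussian elimination to the matrix whose rows are w₁, w₂, w₃, w₄, w₅.
Reduction leaves 3 leading entries, giving rank 3.
(With 5 elements in a 4-dimensional space the rank is at most 4.)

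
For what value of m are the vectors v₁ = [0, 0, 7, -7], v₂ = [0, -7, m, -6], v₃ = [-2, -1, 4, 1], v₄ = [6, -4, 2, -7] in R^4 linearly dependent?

Dependence holds iff the 4×4 matrix [v₁ v₂ v₃ v₄] is singular.
Expanding, det = 98*m - 1568.
This vanishes exactly when m = 16.

m = 16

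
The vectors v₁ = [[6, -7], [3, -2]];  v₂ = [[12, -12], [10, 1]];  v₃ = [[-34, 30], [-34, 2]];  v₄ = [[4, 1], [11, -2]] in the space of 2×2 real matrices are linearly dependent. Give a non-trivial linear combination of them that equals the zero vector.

v₁ + 2v₂ + v₃ + v₄ = 0

Pass to coordinate vectors relative to the basis {E₁₁, E₁₂, E₂₁, E₂₂}.
Write the vectors as columns of a matrix and find a nonzero vector in its null space.
A generator of the null space is (1, 2, 1, 1).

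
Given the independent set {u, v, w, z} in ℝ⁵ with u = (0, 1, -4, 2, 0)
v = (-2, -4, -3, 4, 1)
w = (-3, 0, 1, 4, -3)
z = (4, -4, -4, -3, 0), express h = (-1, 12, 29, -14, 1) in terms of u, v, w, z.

Write h = a₁u + … + a₄z and equate components.
The system has the unique solution (a₁, …, a₄) = (-4, -2, -1, -2).

h = -4u - 2v - w - 2z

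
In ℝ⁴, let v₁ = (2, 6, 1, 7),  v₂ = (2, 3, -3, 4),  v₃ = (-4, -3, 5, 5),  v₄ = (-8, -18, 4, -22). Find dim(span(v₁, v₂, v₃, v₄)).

Row-reduce the 4×4 matrix with these as rows.
There are 3 pivot columns, so rank = 3.

3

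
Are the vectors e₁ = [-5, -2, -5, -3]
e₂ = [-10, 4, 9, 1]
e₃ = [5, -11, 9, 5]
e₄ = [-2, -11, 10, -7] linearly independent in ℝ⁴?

linearly independent

Place the vectors as rows of a 4×4 matrix and reduce to echelon form.
The reduction yields 4 nonzero rows, so the rank is 4.
Since rank = 4 (the number of vectors), the set is linearly independent.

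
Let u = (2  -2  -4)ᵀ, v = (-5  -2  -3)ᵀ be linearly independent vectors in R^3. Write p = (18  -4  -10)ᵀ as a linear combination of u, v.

Set up the augmented matrix [u | v | p] and row-reduce.
Row-reducing the augmented matrix gives the unique coefficients (a₁, a₂) = (4, -2).

p = 4u - 2v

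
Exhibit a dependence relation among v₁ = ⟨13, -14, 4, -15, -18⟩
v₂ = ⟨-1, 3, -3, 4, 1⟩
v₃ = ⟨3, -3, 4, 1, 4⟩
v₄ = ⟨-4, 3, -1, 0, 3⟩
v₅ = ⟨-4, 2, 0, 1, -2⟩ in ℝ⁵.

Write the vectors as columns of a matrix and find a nonzero vector in its null space.
The free variable yields coefficients (1, 3, 2, 3, 1) (any nonzero multiple also works).

v₁ + 3v₂ + 2v₃ + 3v₄ + v₅ = 0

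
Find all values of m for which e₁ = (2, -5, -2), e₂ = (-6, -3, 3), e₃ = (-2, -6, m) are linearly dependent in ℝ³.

m = 1/6

Place the vectors as rows of a 3×3 matrix; dependence ⇔ determinant zero.
Expanding, det = 6 - 36*m.
Solving 6 - 36*m = 0 yields m = 1/6.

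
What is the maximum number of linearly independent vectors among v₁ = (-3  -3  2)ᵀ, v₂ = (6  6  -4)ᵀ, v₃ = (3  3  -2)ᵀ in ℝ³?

1

Row-reduce the 3×3 matrix with these as rows.
Exactly 1 pivot survives; hence the rank is 1.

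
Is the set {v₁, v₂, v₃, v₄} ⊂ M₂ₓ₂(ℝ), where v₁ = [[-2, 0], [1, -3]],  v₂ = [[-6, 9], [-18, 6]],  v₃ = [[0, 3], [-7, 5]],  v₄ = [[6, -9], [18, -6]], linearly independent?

linearly dependent

Write each element as a coordinate vector in ℝ⁴ using {E₁₁, E₁₂, E₂₁, E₂₂}.
Row-reduce the matrix whose columns are v₁, v₂, v₃, v₄.
The reduction yields 2 nonzero rows, so the rank is 2.
Since rank 2 < 4, the set is linearly dependent.
Indeed 3v₁ - v₂ + 3v₃ = 0.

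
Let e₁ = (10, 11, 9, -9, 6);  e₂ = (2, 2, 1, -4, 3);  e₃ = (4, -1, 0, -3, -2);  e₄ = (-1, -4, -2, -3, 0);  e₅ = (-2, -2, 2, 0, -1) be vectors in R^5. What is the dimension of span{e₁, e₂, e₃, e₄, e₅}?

dim = 4

Apply Gaussian elimination to the matrix whose rows are e₁, e₂, e₃, e₄, e₅.
There are 4 pivot columns, so rank = 4.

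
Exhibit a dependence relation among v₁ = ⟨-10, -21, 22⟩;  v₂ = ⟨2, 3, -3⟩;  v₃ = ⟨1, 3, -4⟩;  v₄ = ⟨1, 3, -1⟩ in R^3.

v₁ + 3v₂ + 3v₃ + v₄ = 0

Set up α₁v₁ + … + α₄v₄ = 0 and solve the homogeneous system.
A generator of the null space is (1, 3, 3, 1).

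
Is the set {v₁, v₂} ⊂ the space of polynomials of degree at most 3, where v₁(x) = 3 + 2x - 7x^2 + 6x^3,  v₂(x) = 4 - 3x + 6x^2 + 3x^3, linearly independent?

linearly independent

Take coordinates with respect to the standard basis {1, x, …, x^3}.
Place the vectors as rows of a 2×4 matrix and reduce to echelon form.
The reduction yields 2 nonzero rows, so the rank is 2.
Since rank = 2 (the number of vectors), the set is linearly independent.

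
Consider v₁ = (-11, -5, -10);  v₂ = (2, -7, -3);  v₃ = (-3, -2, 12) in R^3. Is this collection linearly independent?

linearly independent

Place the vectors as rows of a 3×3 matrix and reduce to echelon form.
The reduction yields 3 nonzero rows, so the rank is 3.
Since rank = 3 (the number of vectors), the set is linearly independent.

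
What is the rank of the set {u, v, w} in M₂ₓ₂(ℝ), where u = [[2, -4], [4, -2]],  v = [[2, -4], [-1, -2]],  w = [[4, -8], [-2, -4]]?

rank 2

Use coordinates relative to {E₁₁, E₁₂, E₂₁, E₂₂}.
Put the 4×3 matrix [u|v|w] into echelon form.
Exactly 2 pivots survive; hence the rank is 2.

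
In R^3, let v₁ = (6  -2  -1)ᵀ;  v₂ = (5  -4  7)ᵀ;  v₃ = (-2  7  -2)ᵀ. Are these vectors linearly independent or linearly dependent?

linearly independent

Row-reduce the matrix whose columns are v₁, v₂, v₃.
The reduction yields 3 nonzero rows, so the rank is 3.
Since rank = 3 (the number of vectors), the set is linearly independent.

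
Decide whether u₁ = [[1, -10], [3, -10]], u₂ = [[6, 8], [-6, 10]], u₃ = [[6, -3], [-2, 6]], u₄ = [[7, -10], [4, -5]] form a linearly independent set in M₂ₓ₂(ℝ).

linearly independent

Write each element as a coordinate vector in ℝ⁴ using {E₁₁, E₁₂, E₂₁, E₂₂}.
Row-reduce the matrix whose columns are u₁, u₂, u₃, u₄.
The reduction yields 4 nonzero rows, so the rank is 4.
Since rank = 4 (the number of vectors), the set is linearly independent.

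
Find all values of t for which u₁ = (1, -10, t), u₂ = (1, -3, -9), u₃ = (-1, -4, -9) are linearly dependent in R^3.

t = -27

The vectors are dependent exactly when the determinant of the matrix with rows u₁, u₂, u₃ vanishes.
The determinant works out to -7*t - 189.
Setting this to zero gives t = -27.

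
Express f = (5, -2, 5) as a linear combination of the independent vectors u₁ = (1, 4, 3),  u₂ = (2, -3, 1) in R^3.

Set up the augmented matrix [u₁ | u₂ | f] and row-reduce.
Row-reducing the augmented matrix gives the unique coefficients (a₁, a₂) = (1, 2).

f = u₁ + 2u₂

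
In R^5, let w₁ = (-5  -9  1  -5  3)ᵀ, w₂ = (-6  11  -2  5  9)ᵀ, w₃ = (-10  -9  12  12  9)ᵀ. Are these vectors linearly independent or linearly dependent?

linearly independent

Row-reduce the matrix whose columns are w₁, w₂, w₃.
The reduction yields 3 nonzero rows, so the rank is 3.
Since rank = 3 (the number of vectors), the set is linearly independent.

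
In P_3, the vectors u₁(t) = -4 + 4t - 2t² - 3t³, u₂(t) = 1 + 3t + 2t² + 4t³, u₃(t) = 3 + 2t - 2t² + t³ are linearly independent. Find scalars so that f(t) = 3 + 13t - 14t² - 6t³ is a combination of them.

Identify each element with its coordinate vector in ℝ⁴ via {1, t, …, t³}.
Set up the augmented matrix [u₁ | u₂ | u₃ | f] and row-reduce.
Row-reducing the augmented matrix gives the unique coefficients (c₁, c₂, c₃) = (2, -1, 4).

f = 2u₁ - u₂ + 4u₃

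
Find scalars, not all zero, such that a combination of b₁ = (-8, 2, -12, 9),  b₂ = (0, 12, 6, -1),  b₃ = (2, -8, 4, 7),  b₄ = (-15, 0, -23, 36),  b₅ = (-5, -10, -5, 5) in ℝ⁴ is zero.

3b₁ + 2b₃ - b₄ - b₅ = 0

Row-reduce the matrix with b₁, b₂, b₃, b₄, b₅ as columns; the null space gives the coefficients.
The free variable yields coefficients (3, 0, 2, -1, -1) (any nonzero multiple also works).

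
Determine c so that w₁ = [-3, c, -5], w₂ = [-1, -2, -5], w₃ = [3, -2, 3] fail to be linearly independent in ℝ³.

c = 2/3

The vectors are dependent exactly when the determinant of the matrix with rows w₁, w₂, w₃ vanishes.
Expanding, det = 8 - 12*c.
Solving 8 - 12*c = 0 yields c = 2/3.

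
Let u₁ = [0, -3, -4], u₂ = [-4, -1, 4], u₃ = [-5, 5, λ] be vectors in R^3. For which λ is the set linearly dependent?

The set is linearly dependent precisely when det[u₁; u₂; u₃] = 0.
The determinant works out to 160 - 12*λ.
Setting this to zero gives λ = 40/3.

λ = 40/3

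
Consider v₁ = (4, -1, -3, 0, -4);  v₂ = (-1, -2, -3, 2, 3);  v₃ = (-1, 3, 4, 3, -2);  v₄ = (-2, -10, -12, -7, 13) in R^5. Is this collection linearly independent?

Place the vectors as rows of a 4×5 matrix and reduce to echelon form.
The reduction yields 3 nonzero rows, so the rank is 3.
Since rank 3 < 4, the set is linearly dependent.

linearly dependent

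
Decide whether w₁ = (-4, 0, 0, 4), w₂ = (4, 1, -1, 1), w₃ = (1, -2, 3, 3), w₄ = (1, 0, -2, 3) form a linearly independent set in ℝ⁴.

linearly independent

Row-reduce the matrix whose columns are w₁, w₂, w₃, w₄.
The reduction yields 4 nonzero rows, so the rank is 4.
Since rank = 4 (the number of vectors), the set is linearly independent.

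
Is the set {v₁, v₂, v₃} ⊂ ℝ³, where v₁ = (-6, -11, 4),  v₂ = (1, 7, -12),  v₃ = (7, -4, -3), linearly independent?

The matrix [v₁|v₂|v₃] has determinant 1093.
A nonzero determinant means the columns are linearly independent.

linearly independent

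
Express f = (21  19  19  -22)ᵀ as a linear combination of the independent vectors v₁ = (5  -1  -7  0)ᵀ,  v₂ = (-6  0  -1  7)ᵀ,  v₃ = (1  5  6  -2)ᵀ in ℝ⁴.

Since v₁, v₂, v₃ are independent, the coefficients expressing f are uniquely determined by a linear system.
The system has the unique solution (c₁, c₂, c₃) = (1, -2, 4).

f = v₁ - 2v₂ + 4v₃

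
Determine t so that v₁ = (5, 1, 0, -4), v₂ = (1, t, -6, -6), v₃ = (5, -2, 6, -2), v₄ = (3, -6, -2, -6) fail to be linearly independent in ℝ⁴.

Dependence holds iff the 4×4 matrix [v₁ v₂ v₃ v₄] is singular.
Expanding, det = -88*t - 448.
This vanishes exactly when t = -56/11.

t = -56/11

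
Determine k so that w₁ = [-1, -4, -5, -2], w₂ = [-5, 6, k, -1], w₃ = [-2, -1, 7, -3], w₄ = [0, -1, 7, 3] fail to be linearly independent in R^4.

k = 54

Dependence holds iff the 4×4 matrix [w₁ w₂ w₃ w₄] is singular.
Expanding, det = 22*k - 1188.
Solving 22*k - 1188 = 0 yields k = 54.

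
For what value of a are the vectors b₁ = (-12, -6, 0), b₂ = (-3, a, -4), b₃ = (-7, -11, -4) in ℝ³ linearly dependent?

The set is linearly dependent precisely when det[b₁; b₂; b₃] = 0.
Expanding, det = 48*a + 432.
Setting this to zero gives a = -9.

a = -9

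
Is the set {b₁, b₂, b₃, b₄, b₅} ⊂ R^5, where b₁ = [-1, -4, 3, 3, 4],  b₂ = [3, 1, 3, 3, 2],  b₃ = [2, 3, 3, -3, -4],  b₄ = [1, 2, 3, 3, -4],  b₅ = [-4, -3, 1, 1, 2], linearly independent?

linearly independent

Row-reduce the matrix whose columns are b₁, b₂, b₃, b₄, b₅.
The reduction yields 5 nonzero rows, so the rank is 5.
Since rank = 5 (the number of vectors), the set is linearly independent.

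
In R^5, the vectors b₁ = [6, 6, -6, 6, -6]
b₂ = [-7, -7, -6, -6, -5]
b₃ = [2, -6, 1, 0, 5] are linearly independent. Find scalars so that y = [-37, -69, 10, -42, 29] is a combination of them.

Set up the augmented matrix [b₁ | b₂ | b₃ | y] and row-reduce.
Back-substitution yields (a₁, a₂, a₃) = (-4, 3, 4).

y = -4b₁ + 3b₂ + 4b₃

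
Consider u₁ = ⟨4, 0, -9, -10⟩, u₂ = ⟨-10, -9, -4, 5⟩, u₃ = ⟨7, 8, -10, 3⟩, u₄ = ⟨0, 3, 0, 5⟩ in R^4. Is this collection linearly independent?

The matrix [u₁|u₂|u₃|u₄] has determinant -1934.
A nonzero determinant means the columns are linearly independent.

linearly independent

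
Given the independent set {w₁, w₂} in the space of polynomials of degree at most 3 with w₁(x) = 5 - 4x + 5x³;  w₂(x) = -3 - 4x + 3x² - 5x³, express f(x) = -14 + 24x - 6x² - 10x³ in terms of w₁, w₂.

f = -4w₁ - 2w₂

Take coordinate vectors relative to {1, x, …, x³}.
Solve the system with w₁, w₂ as columns and f as the right-hand side.
Row-reducing the augmented matrix gives the unique coefficients (a₁, a₂) = (-4, -2).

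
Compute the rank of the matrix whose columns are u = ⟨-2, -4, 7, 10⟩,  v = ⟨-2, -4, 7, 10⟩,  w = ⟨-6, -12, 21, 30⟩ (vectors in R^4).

Form the matrix with u, v, w as columns and reduce.
Exactly 1 pivot survives; hence the rank is 1.

1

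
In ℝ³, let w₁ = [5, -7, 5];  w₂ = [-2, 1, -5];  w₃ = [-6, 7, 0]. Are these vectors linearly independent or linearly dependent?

linearly independent

Row-reduce the matrix whose columns are w₁, w₂, w₃.
The reduction yields 3 nonzero rows, so the rank is 3.
Since rank = 3 (the number of vectors), the set is linearly independent.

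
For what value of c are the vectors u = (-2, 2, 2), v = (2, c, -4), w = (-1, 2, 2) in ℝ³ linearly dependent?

Place the vectors as rows of a 3×3 matrix; dependence ⇔ determinant zero.
Expanding, det = -2*c - 8.
Solving -2*c - 8 = 0 yields c = -4.

c = -4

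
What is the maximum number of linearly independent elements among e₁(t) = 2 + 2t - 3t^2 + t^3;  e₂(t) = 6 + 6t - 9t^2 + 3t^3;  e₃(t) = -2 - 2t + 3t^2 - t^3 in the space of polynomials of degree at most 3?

1

Use coordinates relative to {1, t, …, t^3}.
Put the 4×3 matrix [e₁|e₂|e₃] into echelon form.
Reduction leaves 1 leading entry, giving rank 1.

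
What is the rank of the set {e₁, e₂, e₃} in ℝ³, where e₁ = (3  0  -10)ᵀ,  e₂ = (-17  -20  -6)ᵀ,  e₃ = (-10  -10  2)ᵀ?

rank 2

Row-reduce the 3×3 matrix with these as rows.
Exactly 2 pivots survive; hence the rank is 2.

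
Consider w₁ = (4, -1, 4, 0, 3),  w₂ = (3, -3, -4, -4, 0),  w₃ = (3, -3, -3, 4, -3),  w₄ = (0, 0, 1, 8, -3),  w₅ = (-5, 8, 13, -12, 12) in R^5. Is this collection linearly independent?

The matrix [w₁|w₂|w₃|w₄|w₅] has determinant 0.
A zero determinant means the columns are linearly dependent.

linearly dependent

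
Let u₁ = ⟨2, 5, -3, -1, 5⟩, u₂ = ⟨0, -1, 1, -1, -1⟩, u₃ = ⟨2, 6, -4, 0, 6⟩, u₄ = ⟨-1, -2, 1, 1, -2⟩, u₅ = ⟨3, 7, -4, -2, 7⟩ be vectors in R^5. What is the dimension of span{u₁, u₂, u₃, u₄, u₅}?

Put the 5×5 matrix [u₁|u₂|u₃|u₄|u₅] into echelon form.
There are 2 pivot columns, so rank = 2.

dim = 2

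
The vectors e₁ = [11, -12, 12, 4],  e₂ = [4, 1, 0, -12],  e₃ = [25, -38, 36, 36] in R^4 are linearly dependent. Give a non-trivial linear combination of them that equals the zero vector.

3e₁ - 2e₂ - e₃ = 0

Row-reduce the matrix with e₁, e₂, e₃ as columns; the null space gives the coefficients.
A generator of the null space is (3, -2, -1).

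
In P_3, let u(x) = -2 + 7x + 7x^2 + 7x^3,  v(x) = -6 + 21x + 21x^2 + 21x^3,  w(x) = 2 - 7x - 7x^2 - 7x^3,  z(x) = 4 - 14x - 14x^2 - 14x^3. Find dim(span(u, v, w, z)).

1

Represent each element by its coordinate vector in ℝ⁴.
Put the 4×4 matrix [u|v|w|z] into echelon form.
The echelon form has 1 nonzero row, so the rank is 1.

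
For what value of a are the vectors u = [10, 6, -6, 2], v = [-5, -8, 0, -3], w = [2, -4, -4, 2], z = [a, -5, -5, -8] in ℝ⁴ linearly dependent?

a = 17/11

The vectors are dependent exactly when the determinant of the matrix with rows u, v, w, z vanishes.
Cofactor expansion gives det = 176*a - 272.
This vanishes exactly when a = 17/11.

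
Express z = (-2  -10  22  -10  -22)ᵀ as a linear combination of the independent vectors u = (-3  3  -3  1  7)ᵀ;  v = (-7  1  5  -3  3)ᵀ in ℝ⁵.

z = -4u + 2v

Write z = α₁u + α₂v and equate components.
Row-reducing the augmented matrix gives the unique coefficients (α₁, α₂) = (-4, 2).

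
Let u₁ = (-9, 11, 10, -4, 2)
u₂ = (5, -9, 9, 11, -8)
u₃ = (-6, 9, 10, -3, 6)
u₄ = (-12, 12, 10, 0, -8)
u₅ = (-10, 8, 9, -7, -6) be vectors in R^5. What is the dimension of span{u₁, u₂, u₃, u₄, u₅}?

Apply Gaussian elimination to the matrix whose rows are u₁, u₂, u₃, u₄, u₅.
Reduction leaves 5 leading entries, giving rank 5.

5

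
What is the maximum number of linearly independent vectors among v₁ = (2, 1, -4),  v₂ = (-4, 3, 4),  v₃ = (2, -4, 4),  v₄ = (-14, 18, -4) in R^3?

Form the matrix with v₁, v₂, v₃, v₄ as columns and reduce.
Exactly 3 pivots survive; hence the rank is 3.
(With 4 elements in a 3-dimensional space the rank is at most 3.)

3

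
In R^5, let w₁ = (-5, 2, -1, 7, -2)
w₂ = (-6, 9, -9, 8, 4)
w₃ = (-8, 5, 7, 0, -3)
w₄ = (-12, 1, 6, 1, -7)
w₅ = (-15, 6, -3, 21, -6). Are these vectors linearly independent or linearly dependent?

One vector is a scalar multiple of another, so the set is dependent.

linearly dependent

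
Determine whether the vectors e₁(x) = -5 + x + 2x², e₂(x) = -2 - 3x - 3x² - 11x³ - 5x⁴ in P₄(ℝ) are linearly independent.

linearly independent

Take coordinates with respect to the standard basis {1, x, …, x⁴}.
Row-reduce the matrix whose columns are e₁, e₂.
The reduction yields 2 nonzero rows, so the rank is 2.
Since rank = 2 (the number of vectors), the set is linearly independent.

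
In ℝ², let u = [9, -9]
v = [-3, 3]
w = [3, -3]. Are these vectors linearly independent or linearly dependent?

linearly dependent

There are 3 vectors in a 2-dimensional space, so they cannot be linearly independent.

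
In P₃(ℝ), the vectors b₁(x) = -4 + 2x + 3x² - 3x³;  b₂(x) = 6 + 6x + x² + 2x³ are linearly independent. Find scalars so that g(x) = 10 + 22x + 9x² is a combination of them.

g = 2b₁ + 3b₂

Work in coordinates with respect to the standard basis {1, x, …, x³}.
Set up the augmented matrix [b₁ | b₂ | g] and row-reduce.
The system has the unique solution (a₁, a₂) = (2, 3).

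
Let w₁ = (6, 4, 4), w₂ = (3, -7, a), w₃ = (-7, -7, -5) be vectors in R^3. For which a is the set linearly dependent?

a = 5/7

The set is linearly dependent precisely when det[w₁; w₂; w₃] = 0.
Cofactor expansion gives det = 14*a - 10.
This vanishes exactly when a = 5/7.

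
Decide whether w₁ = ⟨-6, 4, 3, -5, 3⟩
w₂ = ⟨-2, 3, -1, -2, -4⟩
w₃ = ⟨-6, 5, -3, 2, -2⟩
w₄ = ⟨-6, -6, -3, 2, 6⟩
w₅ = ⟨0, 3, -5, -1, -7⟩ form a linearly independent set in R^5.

Form the 5×5 matrix with these as columns; its determinant is -5068.
A nonzero determinant means the columns are linearly independent.

linearly independent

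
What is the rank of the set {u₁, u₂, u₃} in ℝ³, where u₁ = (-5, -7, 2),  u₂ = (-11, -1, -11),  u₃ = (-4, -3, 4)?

Apply Gaussian elimination to the matrix whose rows are u₁, u₂, u₃.
Reduction leaves 3 leading entries, giving rank 3.

rank 3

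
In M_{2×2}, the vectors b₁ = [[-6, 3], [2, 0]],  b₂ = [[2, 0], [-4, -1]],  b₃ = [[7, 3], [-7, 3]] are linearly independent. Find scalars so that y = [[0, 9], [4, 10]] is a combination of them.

y = b₁ - 4b₂ + 2b₃

Take coordinate vectors relative to {E₁₁, E₁₂, E₂₁, E₂₂}.
Write y = α₁b₁ + … + α₃b₃ and equate components.
Row-reducing the augmented matrix gives the unique coefficients (α₁, α₂, α₃) = (1, -4, 2).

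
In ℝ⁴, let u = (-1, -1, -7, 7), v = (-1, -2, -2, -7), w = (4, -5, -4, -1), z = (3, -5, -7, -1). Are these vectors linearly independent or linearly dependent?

linearly independent

Form the 4×4 matrix with these as columns; its determinant is 240.
A nonzero determinant means the columns are linearly independent.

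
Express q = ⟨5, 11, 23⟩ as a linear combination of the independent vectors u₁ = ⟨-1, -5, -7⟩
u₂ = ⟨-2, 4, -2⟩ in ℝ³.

Set up the augmented matrix [u₁ | u₂ | q] and row-reduce.
The system has the unique solution (α₁, α₂) = (-3, -1).

q = -3u₁ - u₂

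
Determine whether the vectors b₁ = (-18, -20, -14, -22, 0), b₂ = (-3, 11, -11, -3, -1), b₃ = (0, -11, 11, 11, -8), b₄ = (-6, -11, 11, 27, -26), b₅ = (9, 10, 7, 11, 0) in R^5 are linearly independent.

linearly dependent

The matrix [b₁|b₂|b₃|b₄|b₅] has determinant 0.
A zero determinant means the columns are linearly dependent.
Indeed 2b₂ + 3b₃ - b₄ = 0.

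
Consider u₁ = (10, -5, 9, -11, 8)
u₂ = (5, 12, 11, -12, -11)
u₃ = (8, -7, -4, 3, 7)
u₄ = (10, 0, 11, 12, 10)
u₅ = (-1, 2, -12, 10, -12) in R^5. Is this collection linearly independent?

Place the vectors as rows of a 5×5 matrix and reduce to echelon form.
The reduction yields 5 nonzero rows, so the rank is 5.
Since rank = 5 (the number of vectors), the set is linearly independent.

linearly independent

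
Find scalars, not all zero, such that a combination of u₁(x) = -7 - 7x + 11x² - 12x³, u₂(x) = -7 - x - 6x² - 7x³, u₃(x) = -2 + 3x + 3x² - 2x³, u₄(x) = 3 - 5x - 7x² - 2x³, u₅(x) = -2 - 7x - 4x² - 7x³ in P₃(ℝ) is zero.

Write each element as a vector in ℝ⁴ using {1, x, …, x³}.
Write the vectors as columns of a matrix and find a nonzero vector in its null space.
One solution (up to scaling) is (1, 1, -1, 2, -3).

u₁ + u₂ - u₃ + 2u₄ - 3u₅ = 0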